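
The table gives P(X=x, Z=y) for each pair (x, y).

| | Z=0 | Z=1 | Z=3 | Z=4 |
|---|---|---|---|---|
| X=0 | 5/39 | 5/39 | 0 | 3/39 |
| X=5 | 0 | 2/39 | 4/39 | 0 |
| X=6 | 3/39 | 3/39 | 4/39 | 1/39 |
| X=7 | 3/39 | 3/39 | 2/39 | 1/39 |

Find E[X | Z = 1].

49/13

P(Z = 1) = 1/3.
Σ X·P over the event = 0·(5/39) + 5·(2/39) + 6·(3/39) + 7·(3/39) = 49/39.
E[X | Z = 1] = (49/39) / (1/3) = 49/13.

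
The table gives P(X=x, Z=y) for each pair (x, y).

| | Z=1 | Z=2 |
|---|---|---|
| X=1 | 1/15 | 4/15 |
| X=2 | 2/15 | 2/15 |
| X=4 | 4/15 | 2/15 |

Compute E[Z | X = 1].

P(X = 1) = 1/3.
Σ Z·P over the event = 1·(1/15) + 2·(4/15) = 3/5.
E[Z | X = 1] = (3/5) / (1/3) = 9/5.

9/5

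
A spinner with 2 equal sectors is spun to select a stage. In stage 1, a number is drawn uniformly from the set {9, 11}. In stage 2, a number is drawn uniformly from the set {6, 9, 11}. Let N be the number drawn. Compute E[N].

E[N | stage 1] = (9+11)/2 = 10.
E[N | stage 2] = (6+9+11)/3 = 26/3.
By the law of total expectation,
E[N] = (1/2)·(10) + (1/2)·(26/3) = 28/3.

28/3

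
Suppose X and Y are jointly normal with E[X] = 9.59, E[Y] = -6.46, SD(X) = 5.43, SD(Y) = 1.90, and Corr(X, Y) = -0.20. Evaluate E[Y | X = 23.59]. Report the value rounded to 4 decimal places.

-7.4397

For a bivariate normal, E[Y | X=x] = μ_Y + ρ·(σ_Y/σ_X)·(x − μ_X).
E[Y | X=23.59] = -6.46 + (-0.20)·(1.90/5.43)·(23.59 − (9.59)) = -6.46 + (-0.069982)·(14) = -7.4397.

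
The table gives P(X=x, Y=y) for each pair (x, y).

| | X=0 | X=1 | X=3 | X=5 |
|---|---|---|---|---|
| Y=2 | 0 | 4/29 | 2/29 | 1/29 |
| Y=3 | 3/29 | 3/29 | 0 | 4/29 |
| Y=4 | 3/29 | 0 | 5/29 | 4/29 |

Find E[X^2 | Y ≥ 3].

P(Y ≥ 3) = 22/29.
Σ X^2·P over the event = 0·(3/29) + 0·(3/29) + 1·(3/29) + 9·(5/29) + 25·(4/29) + 25·(4/29) = 248/29.
E[X^2 | Y ≥ 3] = (248/29) / (22/29) = 124/11.

124/11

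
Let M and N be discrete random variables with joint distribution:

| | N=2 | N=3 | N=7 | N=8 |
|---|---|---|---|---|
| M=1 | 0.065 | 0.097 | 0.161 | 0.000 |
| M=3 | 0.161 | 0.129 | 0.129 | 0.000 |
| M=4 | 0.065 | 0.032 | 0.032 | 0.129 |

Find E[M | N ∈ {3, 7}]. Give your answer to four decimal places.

2.2207

P(N ∈ {3, 7}) = 0.580.
Σ M·P over the event = 1·(0.097) + 1·(0.161) + 3·(0.129) + 3·(0.129) + 4·(0.032) + 4·(0.032) = 1.288.
E[M | N ∈ {3, 7}] = (1.288) / (0.580) = 2.2207.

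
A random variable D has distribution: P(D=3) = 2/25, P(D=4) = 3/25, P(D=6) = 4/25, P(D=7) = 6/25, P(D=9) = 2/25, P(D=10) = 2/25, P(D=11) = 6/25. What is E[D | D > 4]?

17/2

P(D > 4) = 4/5.
Σ over the event: 6·4/25 + 7·6/25 + 9·2/25 + 10·2/25 + 11·6/25 = 34/5.
E[D | D > 4] = (34/5) / (4/5) = 17/2.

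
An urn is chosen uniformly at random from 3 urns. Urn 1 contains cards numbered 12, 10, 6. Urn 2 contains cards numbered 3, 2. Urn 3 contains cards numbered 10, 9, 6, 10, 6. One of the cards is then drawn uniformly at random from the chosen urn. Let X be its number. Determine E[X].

601/90

E[X | urn 1] = (12+10+6)/3 = 28/3.
E[X | urn 2] = (3+2)/2 = 5/2.
E[X | urn 3] = (10+9+6+10+6)/5 = 41/5.
By the law of total expectation,
E[X] = (1/3)·(28/3) + (1/3)·(5/2) + (1/3)·(41/5) = 601/90.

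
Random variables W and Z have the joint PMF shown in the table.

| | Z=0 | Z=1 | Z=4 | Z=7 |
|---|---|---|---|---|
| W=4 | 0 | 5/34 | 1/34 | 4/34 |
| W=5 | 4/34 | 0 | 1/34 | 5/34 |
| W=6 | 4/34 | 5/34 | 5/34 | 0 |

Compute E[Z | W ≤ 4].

P(W ≤ 4) = 5/17.
Summing Z·P(W=x,Z=y) over the conditioning event gives 37/34.
E[Z | W ≤ 4] = (37/34) / (5/17) = 37/10.

37/10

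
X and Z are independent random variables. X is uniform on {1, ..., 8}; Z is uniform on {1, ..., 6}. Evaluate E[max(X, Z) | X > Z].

160/27

P(X > Z) = 9/16.
Summing max(X,Z)·P(x,y) over outcomes with X > Z gives 10/3.
E[max(X, Z) | X > Z] = (10/3) / (9/16) = 160/27.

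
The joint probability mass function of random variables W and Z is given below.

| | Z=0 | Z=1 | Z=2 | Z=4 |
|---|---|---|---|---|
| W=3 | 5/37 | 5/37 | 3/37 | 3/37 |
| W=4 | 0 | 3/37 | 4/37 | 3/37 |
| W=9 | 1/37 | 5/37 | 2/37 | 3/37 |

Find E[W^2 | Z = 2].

253/9

P(Z = 2) = 9/37.
Σ W^2·P over the event = 9·(3/37) + 16·(4/37) + 81·(2/37) = 253/37.
E[W^2 | Z = 2] = (253/37) / (9/37) = 253/9.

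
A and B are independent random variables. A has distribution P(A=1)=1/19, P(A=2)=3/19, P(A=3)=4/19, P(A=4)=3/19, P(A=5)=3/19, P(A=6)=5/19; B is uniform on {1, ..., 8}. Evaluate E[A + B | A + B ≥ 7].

P(A + B ≥ 7) = 3/4.
Summing (A+B)·P(x,y) over outcomes with A + B ≥ 7 gives 1107/152.
E[A + B | A + B ≥ 7] = (1107/152) / (3/4) = 369/38.

369/38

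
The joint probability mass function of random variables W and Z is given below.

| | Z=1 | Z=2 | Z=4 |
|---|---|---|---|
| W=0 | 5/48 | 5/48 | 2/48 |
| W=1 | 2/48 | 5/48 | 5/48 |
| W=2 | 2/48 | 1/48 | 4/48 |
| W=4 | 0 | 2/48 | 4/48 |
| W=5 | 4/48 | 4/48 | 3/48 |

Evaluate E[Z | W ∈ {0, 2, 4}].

63/25

P(W ∈ {0, 2, 4}) = 25/48.
Σ Z·P over the event = 1·(5/48) + 2·(5/48) + 4·(2/48) + 1·(2/48) + 2·(1/48) + 4·(4/48) + 2·(2/48) + 4·(4/48) = 21/16.
E[Z | W ∈ {0, 2, 4}] = (21/16) / (25/48) = 63/25.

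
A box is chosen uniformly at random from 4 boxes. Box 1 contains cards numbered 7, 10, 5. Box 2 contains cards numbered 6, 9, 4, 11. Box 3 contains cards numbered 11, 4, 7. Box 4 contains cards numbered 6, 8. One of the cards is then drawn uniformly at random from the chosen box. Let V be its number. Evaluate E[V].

E[V | box 1] = (7+10+5)/3 = 22/3.
E[V | box 2] = (6+9+4+11)/4 = 15/2.
E[V | box 3] = (11+4+7)/3 = 22/3.
E[V | box 4] = (6+8)/2 = 7.
E[V] = (1/4)·(22/3) + (1/4)·(15/2) + (1/4)·(22/3) + (1/4)·(7) = 175/24.

175/24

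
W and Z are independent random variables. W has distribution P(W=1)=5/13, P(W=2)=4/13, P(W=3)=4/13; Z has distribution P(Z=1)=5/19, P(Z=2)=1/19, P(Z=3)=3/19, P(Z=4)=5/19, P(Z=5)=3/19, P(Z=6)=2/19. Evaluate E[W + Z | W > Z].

P(W > Z) = 44/247.
Summing (W+Z)·P(x,y) over outcomes with W > Z gives 160/247.
E[W + Z | W > Z] = (160/247) / (44/247) = 40/11.

40/11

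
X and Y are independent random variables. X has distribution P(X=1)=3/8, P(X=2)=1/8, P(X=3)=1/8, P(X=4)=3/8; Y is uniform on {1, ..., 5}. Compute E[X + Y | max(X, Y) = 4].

106/17

P(max(X, Y) = 4) = 17/40.
Summing (X+Y)·P(x,y) over outcomes with max(X, Y) = 4 gives 53/20.
E[X + Y | max(X, Y) = 4] = (53/20) / (17/40) = 106/17.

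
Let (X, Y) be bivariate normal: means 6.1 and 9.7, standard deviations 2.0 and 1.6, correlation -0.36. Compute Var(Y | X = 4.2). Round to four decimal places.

2.2282

The conditional variance in a bivariate normal is σ_Y²(1 − ρ²), independent of x.
Var(Y | X=4.2) = (1.6)²·(1 − (-0.36)²) = 2.56·0.8704 = 2.2282.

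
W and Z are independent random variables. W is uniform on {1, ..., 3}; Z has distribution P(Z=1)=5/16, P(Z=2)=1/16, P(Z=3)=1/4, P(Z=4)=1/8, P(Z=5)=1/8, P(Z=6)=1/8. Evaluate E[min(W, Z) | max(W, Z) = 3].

P(max(W, Z) = 3) = 3/8.
Summing min(W,Z)·P(x,y) over outcomes with max(W, Z) = 3 gives 31/48.
E[min(W, Z) | max(W, Z) = 3] = (31/48) / (3/8) = 31/18.

31/18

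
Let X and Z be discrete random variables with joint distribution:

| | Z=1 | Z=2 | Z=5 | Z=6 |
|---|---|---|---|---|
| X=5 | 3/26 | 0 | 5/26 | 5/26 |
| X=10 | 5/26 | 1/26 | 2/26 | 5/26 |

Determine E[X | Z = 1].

65/8

P(Z = 1) = 4/13.
Σ X·P over the event = 5·(3/26) + 10·(5/26) = 5/2.
E[X | Z = 1] = (5/2) / (4/13) = 65/8.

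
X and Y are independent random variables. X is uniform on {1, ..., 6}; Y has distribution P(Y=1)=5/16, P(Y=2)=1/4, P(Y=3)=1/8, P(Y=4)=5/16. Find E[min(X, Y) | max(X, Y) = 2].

P(max(X, Y) = 2) = 13/96.
Summing min(X,Y)·P(x,y) over outcomes with max(X, Y) = 2 gives 17/96.
E[min(X, Y) | max(X, Y) = 2] = (17/96) / (13/96) = 17/13.

17/13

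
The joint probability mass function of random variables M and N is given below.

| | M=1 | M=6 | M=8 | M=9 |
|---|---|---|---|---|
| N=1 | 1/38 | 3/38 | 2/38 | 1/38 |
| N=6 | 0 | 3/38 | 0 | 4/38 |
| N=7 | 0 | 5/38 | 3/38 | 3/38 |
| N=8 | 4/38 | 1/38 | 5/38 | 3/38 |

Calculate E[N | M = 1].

P(M = 1) = 5/38.
Summing N·P(M=x,N=y) over the conditioning event gives 33/38.
E[N | M = 1] = (33/38) / (5/38) = 33/5.

33/5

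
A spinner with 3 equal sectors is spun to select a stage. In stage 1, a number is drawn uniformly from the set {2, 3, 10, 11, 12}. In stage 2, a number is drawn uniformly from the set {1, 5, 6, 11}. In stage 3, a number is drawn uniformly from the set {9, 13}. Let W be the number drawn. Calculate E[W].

E[W | stage 1] = (2+3+10+11+12)/5 = 38/5.
E[W | stage 2] = (1+5+6+11)/4 = 23/4.
E[W | stage 3] = (9+13)/2 = 11.
E[W] = (1/3)·(38/5) + (1/3)·(23/4) + (1/3)·(11) = 487/60.

487/60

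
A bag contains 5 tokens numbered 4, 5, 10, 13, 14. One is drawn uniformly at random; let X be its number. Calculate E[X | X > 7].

37/3

P(X > 7) = 3/5.
Σ over the event: 10·1/5 + 13·1/5 + 14·1/5 = 37/5.
E[X | X > 7] = (37/5) / (3/5) = 37/3.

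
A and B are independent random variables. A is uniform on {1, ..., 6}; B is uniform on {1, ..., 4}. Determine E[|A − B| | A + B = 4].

Outcomes with A + B = 4: (1,3), (2,2), (3,1), each with probability 1/24.
E[|A − B| | A + B = 4] = (2 + 0 + 2) / 3 = 4/3.

4/3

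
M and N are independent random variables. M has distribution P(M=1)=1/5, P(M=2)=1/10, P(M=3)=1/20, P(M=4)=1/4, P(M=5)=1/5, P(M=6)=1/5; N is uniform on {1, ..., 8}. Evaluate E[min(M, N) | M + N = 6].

P(M + N = 6) = 1/10.
Summing min(M,N)·P(x,y) over outcomes with M + N = 6 gives 5/32.
E[min(M, N) | M + N = 6] = (5/32) / (1/10) = 25/16.

25/16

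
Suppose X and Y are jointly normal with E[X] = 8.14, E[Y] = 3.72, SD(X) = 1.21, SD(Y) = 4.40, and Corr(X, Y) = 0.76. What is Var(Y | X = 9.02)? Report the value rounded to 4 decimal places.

8.1777

Var(Y | X=x) = (1 − ρ²)·σ_Y².
Var(Y | X=9.02) = (4.40)²·(1 − (0.76)²) = 19.36·0.4224 = 8.1777.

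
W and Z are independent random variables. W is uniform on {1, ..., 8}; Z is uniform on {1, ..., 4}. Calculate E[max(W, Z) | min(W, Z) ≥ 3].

P(min(W, Z) ≥ 3) = 3/8.
Summing max(W,Z)·P(x,y) over outcomes with min(W, Z) ≥ 3 gives 67/32.
E[max(W, Z) | min(W, Z) ≥ 3] = (67/32) / (3/8) = 67/12.

67/12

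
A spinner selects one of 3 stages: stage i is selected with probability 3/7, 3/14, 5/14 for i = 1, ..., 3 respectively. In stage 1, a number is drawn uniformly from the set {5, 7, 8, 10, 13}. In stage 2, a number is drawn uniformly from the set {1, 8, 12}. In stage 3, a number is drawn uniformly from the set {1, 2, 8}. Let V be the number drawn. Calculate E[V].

682/105

E[V | stage 1] = (5+7+8+10+13)/5 = 43/5.
E[V | stage 2] = (1+8+12)/3 = 7.
E[V | stage 3] = (1+2+8)/3 = 11/3.
E[V] = (3/7)·(43/5) + (3/14)·(7) + (5/14)·(11/3) = 682/105.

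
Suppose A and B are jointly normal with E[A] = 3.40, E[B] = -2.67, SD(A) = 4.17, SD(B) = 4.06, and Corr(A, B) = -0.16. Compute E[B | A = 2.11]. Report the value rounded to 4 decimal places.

The regression of B on A has slope ρ·σ_B/σ_A and passes through (μ_A, μ_B).
E[B | A=2.11] = -2.67 + (-0.16)·(4.06/4.17)·(2.11 − (3.40)) = -2.67 + (-0.15578)·(-1.29) = -2.4690.

-2.4690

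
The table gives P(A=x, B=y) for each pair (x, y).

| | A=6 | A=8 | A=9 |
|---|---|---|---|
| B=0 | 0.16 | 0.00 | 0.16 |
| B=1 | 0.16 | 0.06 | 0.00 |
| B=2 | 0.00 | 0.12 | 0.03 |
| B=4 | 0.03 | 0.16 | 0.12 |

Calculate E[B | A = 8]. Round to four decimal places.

2.7647

P(A = 8) = 0.34.
Summing B·P(A=x,B=y) over the conditioning event gives 0.94.
E[B | A = 8] = (0.94) / (0.34) = 2.7647.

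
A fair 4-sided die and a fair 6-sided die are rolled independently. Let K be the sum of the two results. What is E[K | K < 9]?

P(K < 9) = 7/8.
Σ over the event: 2·1/24 + 3·1/12 + 4·1/8 + 5·1/6 + 6·1/6 + 7·1/6 + 8·1/8 = 29/6.
E[K | K < 9] = (29/6) / (7/8) = 116/21.

116/21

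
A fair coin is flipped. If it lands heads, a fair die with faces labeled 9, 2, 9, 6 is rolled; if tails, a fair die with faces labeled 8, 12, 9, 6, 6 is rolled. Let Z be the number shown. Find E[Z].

E[Z | heads] = (9+2+9+6)/4 = 13/2.
E[Z | tails] = (8+12+9+6+6)/5 = 41/5.
E[Z] = (1/2)·(13/2) + (1/2)·(41/5) = 147/20.

147/20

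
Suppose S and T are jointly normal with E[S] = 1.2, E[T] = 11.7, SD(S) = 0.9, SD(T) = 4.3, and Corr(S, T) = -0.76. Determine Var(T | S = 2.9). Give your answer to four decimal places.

7.8102

Var(T | S=x) = (1 − ρ²)·σ_T².
Var(T | S=2.9) = (4.3)²·(1 − (-0.76)²) = 18.49·0.4224 = 7.8102.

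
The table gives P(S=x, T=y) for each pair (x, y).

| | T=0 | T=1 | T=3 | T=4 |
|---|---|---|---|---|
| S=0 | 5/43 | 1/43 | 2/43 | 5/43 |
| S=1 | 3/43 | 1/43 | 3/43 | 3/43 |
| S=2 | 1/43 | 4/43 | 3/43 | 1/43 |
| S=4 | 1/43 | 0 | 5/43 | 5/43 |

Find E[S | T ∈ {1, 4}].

P(T ∈ {1, 4}) = 20/43.
Σ S·P over the event = 0·(1/43) + 0·(5/43) + 1·(1/43) + 1·(3/43) + 2·(4/43) + 2·(1/43) + 4·(5/43) = 34/43.
E[S | T ∈ {1, 4}] = (34/43) / (20/43) = 17/10.

17/10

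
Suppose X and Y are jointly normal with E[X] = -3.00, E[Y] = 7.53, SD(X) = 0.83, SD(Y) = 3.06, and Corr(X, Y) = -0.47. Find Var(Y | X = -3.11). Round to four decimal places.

Var(Y | X=x) = (1 − ρ²)·σ_Y².
Var(Y | X=-3.11) = (3.06)²·(1 − (-0.47)²) = 9.3636·0.7791 = 7.2952.

7.2952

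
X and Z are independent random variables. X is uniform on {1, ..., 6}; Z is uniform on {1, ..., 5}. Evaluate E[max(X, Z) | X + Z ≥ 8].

53/10

P(X + Z ≥ 8) = 1/3.
Summing max(X,Z)·P(x,y) over outcomes with X + Z ≥ 8 gives 53/30.
E[max(X, Z) | X + Z ≥ 8] = (53/30) / (1/3) = 53/10.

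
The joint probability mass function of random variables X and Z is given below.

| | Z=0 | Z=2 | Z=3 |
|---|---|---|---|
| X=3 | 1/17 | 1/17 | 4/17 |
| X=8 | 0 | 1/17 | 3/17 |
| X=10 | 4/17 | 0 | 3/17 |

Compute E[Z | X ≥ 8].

P(X ≥ 8) = 11/17.
Σ Z·P over the event = 2·(1/17) + 3·(3/17) + 0·(4/17) + 3·(3/17) = 20/17.
E[Z | X ≥ 8] = (20/17) / (11/17) = 20/11.

20/11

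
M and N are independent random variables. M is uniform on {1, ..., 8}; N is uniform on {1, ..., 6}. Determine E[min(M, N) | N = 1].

Outcomes with N = 1: (1,1), (2,1), (3,1), (4,1), (5,1), (6,1), (7,1), (8,1), each with probability 1/48.
E[min(M, N) | N = 1] = (1 + 1 + 1 + 1 + 1 + 1 + 1 + 1) / 8 = 1.

1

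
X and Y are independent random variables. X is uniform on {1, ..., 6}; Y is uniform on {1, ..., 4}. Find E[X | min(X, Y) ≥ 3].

Outcomes with min(X, Y) ≥ 3: (3,3), (3,4), (4,3), (4,4), (5,3), (5,4), (6,3), (6,4), each with probability 1/24.
E[X | min(X, Y) ≥ 3] = (3 + 3 + 4 + 4 + 5 + 5 + 6 + 6) / 8 = 9/2.

9/2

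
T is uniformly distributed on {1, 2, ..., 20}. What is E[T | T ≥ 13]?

33/2

Given T ≥ 13, T is equally likely to be any of {13, 14, 15, 16, 17, 18, 19, 20}.
E[T | T ≥ 13] = (13 + 14 + 15 + 16 + 17 + 18 + 19 + 20) / 8 = 33/2.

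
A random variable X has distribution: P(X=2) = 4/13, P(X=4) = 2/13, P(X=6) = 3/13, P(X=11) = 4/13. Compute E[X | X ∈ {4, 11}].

26/3

P(X ∈ {4, 11}) = 6/13.
Σ over the event: 4·2/13 + 11·4/13 = 4.
E[X | X ∈ {4, 11}] = (4) / (6/13) = 26/3.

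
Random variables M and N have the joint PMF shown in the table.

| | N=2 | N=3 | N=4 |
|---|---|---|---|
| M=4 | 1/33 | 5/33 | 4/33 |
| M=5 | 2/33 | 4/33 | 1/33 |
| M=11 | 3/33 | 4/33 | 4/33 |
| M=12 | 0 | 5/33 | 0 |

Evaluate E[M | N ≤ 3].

P(N ≤ 3) = 8/11.
Summing M·P(M=x,N=y) over the conditioning event gives 191/33.
E[M | N ≤ 3] = (191/33) / (8/11) = 191/24.

191/24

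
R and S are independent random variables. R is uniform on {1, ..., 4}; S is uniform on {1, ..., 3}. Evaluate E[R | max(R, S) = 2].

5/3

Outcomes with max(R, S) = 2: (1,2), (2,1), (2,2), each with probability 1/12.
E[R | max(R, S) = 2] = (1 + 2 + 2) / 3 = 5/3.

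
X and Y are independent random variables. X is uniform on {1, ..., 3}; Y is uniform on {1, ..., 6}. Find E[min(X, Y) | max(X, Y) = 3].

9/5

Outcomes with max(X, Y) = 3: (1,3), (2,3), (3,1), (3,2), (3,3), each with probability 1/18.
E[min(X, Y) | max(X, Y) = 3] = (1 + 2 + 1 + 2 + 3) / 5 = 9/5.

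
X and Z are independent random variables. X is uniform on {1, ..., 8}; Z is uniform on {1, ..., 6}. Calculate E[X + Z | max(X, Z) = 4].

44/7

P(max(X, Z) = 4) = 7/48.
Summing (X+Z)·P(x,y) over outcomes with max(X, Z) = 4 gives 11/12.
E[X + Z | max(X, Z) = 4] = (11/12) / (7/48) = 44/7.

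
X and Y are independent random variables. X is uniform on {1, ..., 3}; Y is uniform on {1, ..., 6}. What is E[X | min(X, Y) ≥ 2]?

P(min(X, Y) ≥ 2) = 5/9.
Summing X·P(x,y) over outcomes with min(X, Y) ≥ 2 gives 25/18.
E[X | min(X, Y) ≥ 2] = (25/18) / (5/9) = 5/2.

5/2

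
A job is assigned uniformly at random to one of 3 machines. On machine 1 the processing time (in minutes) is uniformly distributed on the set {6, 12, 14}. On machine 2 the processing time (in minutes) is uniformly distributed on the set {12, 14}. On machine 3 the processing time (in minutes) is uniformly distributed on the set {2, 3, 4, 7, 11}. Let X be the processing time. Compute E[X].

E[X | machine 1] = (6+12+14)/3 = 32/3.
E[X | machine 2] = (12+14)/2 = 13.
E[X | machine 3] = (2+3+4+7+11)/5 = 27/5.
E[X] = (1/3)·(32/3) + (1/3)·(13) + (1/3)·(27/5) = 436/45.

436/45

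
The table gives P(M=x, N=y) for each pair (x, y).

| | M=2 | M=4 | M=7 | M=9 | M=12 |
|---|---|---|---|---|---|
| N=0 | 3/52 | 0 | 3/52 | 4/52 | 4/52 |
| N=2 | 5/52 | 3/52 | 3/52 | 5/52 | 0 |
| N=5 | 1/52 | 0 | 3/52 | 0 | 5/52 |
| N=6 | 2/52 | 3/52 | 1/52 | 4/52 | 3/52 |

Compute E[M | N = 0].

111/14

P(N = 0) = 7/26.
Σ M·P over the event = 2·(3/52) + 7·(3/52) + 9·(4/52) + 12·(4/52) = 111/52.
E[M | N = 0] = (111/52) / (7/26) = 111/14.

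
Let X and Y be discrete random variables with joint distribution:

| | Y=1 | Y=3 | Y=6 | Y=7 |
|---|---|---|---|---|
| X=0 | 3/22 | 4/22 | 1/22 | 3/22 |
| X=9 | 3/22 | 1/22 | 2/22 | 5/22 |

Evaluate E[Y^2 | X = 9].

329/11

P(X = 9) = 1/2.
Summing Y^2·P(X=x,Y=y) over the conditioning event gives 329/22.
E[Y^2 | X = 9] = (329/22) / (1/2) = 329/11.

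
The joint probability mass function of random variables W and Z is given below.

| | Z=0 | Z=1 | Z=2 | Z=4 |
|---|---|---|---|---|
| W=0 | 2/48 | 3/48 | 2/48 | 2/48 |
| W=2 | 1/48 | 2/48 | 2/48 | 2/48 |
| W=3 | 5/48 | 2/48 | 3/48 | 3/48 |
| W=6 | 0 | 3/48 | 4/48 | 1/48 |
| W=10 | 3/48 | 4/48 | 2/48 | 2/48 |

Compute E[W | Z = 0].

47/11

P(Z = 0) = 11/48.
Σ W·P over the event = 0·(2/48) + 2·(1/48) + 3·(5/48) + 10·(3/48) = 47/48.
E[W | Z = 0] = (47/48) / (11/48) = 47/11.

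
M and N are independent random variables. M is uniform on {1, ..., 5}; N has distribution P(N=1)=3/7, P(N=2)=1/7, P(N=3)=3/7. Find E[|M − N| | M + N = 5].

13/7

P(M + N = 5) = 1/5.
Summing |M−N|·P(x,y) over outcomes with M + N = 5 gives 13/35.
E[|M − N| | M + N = 5] = (13/35) / (1/5) = 13/7.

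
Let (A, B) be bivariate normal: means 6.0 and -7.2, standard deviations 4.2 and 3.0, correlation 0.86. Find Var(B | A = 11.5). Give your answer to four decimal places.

For a bivariate normal, Var(B | A=x) = σ_B²(1 − ρ²).
Var(B | A=11.5) = (3.0)²·(1 − (0.86)²) = 9·0.2604 = 2.3436.

2.3436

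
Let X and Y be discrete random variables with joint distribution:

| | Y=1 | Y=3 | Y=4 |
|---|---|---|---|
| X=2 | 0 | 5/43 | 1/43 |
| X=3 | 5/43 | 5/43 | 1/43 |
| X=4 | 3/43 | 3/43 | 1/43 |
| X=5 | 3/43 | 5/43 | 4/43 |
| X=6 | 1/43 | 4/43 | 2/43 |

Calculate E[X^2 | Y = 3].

P(Y = 3) = 22/43.
Summing X^2·P(X=x,Y=y) over the conditioning event gives 382/43.
E[X^2 | Y = 3] = (382/43) / (22/43) = 191/11.

191/11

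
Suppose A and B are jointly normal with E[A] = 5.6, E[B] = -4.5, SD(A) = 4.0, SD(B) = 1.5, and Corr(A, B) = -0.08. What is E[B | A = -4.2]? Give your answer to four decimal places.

-4.2060

For a bivariate normal, E[B | A=x] = μ_B + ρ·(σ_B/σ_A)·(x − μ_A).
E[B | A=-4.2] = -4.5 + (-0.08)·(1.5/4.0)·(-4.2 − (5.6)) = -4.5 + (-0.03)·(-9.8) = -4.2060.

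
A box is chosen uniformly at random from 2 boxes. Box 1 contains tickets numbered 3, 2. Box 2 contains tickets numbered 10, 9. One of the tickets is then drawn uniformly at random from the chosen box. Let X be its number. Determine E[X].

E[X | box 1] = (3+2)/2 = 5/2.
E[X | box 2] = (10+9)/2 = 19/2.
E[X] = (1/2)·(5/2) + (1/2)·(19/2) = 6.

6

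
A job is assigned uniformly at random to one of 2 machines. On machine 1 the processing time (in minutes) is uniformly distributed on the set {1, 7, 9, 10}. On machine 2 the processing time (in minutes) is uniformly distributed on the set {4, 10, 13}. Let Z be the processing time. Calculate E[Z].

63/8

E[Z | machine 1] = (1+7+9+10)/4 = 27/4.
E[Z | machine 2] = (4+10+13)/3 = 9.
By the law of total expectation,
E[Z] = (1/2)·(27/4) + (1/2)·(9) = 63/8.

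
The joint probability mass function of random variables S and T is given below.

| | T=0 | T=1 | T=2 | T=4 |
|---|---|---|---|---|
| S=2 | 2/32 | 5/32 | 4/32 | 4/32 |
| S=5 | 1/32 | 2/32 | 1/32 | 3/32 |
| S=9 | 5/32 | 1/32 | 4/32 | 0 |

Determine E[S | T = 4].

23/7

P(T = 4) = 7/32.
Σ S·P over the event = 2·(4/32) + 5·(3/32) = 23/32.
E[S | T = 4] = (23/32) / (7/32) = 23/7.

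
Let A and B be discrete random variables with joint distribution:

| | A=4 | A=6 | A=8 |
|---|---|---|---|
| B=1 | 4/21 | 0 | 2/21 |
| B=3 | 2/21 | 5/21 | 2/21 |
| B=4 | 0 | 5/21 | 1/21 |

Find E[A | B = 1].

P(B = 1) = 2/7.
Summing A·P(A=x,B=y) over the conditioning event gives 32/21.
E[A | B = 1] = (32/21) / (2/7) = 16/3.

16/3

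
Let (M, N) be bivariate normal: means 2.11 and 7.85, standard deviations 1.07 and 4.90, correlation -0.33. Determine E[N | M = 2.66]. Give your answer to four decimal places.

7.0188

For a bivariate normal, E[N | M=x] = μ_N + ρ·(σ_N/σ_M)·(x − μ_M).
E[N | M=2.66] = 7.85 + (-0.33)·(4.90/1.07)·(2.66 − (2.11)) = 7.85 + (-1.5112)·(0.55) = 7.0188.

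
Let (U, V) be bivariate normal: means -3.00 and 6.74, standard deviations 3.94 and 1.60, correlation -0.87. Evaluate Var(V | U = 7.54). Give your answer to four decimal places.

Var(V | U=x) = (1 − ρ²)·σ_V².
Var(V | U=7.54) = (1.60)²·(1 − (-0.87)²) = 2.56·0.2431 = 0.6223.

0.6223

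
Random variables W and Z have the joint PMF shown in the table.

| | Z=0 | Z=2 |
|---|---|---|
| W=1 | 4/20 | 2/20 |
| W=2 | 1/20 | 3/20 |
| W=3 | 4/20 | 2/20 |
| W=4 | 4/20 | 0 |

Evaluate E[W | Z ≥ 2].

2

P(Z ≥ 2) = 7/20.
Σ W·P over the event = 1·(2/20) + 2·(3/20) + 3·(2/20) = 7/10.
E[W | Z ≥ 2] = (7/10) / (7/20) = 2.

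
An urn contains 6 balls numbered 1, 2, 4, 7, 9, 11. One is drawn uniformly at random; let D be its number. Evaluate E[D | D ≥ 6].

9

P(D ≥ 6) = 1/2.
Σ over the event: 7·1/6 + 9·1/6 + 11·1/6 = 9/2.
E[D | D ≥ 6] = (9/2) / (1/2) = 9.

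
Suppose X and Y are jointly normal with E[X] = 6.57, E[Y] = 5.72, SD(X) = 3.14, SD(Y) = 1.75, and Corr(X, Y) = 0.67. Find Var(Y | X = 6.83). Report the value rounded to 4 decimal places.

1.6877

Var(Y | X=x) = (1 − ρ²)·σ_Y².
Var(Y | X=6.83) = (1.75)²·(1 − (0.67)²) = 3.0625·0.5511 = 1.6877.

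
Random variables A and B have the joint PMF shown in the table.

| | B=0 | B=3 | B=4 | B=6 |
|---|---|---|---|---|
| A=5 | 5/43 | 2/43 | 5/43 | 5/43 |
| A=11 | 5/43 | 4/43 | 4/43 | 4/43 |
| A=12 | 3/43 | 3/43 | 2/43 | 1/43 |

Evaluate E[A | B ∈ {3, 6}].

9

P(B ∈ {3, 6}) = 19/43.
Σ A·P over the event = 5·(2/43) + 5·(5/43) + 11·(4/43) + 11·(4/43) + 12·(3/43) + 12·(1/43) = 171/43.
E[A | B ∈ {3, 6}] = (171/43) / (19/43) = 9.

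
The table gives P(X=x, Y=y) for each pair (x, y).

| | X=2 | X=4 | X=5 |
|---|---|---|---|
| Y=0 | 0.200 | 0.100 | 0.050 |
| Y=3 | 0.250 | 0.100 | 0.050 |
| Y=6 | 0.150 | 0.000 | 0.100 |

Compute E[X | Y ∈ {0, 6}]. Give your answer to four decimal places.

3.0833

P(Y ∈ {0, 6}) = 0.600.
Σ X·P over the event = 2·(0.200) + 2·(0.150) + 4·(0.100) + 5·(0.050) + 5·(0.100) = 1.850.
E[X | Y ∈ {0, 6}] = (1.850) / (0.600) = 3.0833.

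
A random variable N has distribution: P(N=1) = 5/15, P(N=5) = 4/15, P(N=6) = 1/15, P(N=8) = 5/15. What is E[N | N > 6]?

8

P(N > 6) = 1/3.
Σ over the event: 8·1/3 = 8/3.
E[N | N > 6] = (8/3) / (1/3) = 8.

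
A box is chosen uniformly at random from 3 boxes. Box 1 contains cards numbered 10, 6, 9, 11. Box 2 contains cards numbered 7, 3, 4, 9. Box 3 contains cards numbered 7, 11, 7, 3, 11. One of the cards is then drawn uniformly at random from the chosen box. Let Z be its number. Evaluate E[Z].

E[Z | box 1] = (10+6+9+11)/4 = 9.
E[Z | box 2] = (7+3+4+9)/4 = 23/4.
E[Z | box 3] = (7+11+7+3+11)/5 = 39/5.
E[Z] = (1/3)·(9) + (1/3)·(23/4) + (1/3)·(39/5) = 451/60.

451/60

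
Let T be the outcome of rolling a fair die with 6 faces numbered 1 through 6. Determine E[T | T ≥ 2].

4

Given T ≥ 2, T is equally likely to be any of {2, 3, 4, 5, 6}.
E[T | T ≥ 2] = (2 + 3 + 4 + 5 + 6) / 5 = 4.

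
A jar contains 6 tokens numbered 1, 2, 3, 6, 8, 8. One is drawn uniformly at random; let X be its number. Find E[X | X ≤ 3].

2

P(X ≤ 3) = 1/2.
Σ over the event: 1·1/6 + 2·1/6 + 3·1/6 = 1.
E[X | X ≤ 3] = (1) / (1/2) = 2.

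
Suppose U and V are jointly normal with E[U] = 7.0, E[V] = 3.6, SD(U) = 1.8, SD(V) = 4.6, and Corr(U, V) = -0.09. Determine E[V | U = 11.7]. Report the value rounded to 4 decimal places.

2.5190

The regression of V on U has slope ρ·σ_V/σ_U and passes through (μ_U, μ_V).
E[V | U=11.7] = 3.6 + (-0.09)·(4.6/1.8)·(11.7 − (7.0)) = 3.6 + (-0.23)·(4.7) = 2.5190.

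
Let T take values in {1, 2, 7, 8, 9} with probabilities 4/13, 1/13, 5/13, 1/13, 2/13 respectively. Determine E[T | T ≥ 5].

61/8

P(T ≥ 5) = 8/13.
Σ over the event: 7·5/13 + 8·1/13 + 9·2/13 = 61/13.
E[T | T ≥ 5] = (61/13) / (8/13) = 61/8.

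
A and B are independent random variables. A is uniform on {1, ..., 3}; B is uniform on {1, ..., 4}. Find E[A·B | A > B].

Outcomes with A > B: (2,1), (3,1), (3,2), each with probability 1/12.
E[A·B | A > B] = (2 + 3 + 6) / 3 = 11/3.

11/3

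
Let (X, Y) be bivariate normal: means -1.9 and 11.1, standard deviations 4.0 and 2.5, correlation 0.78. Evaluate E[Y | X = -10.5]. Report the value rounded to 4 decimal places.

6.9075

The regression of Y on X has slope ρ·σ_Y/σ_X and passes through (μ_X, μ_Y).
E[Y | X=-10.5] = 11.1 + (0.78)·(2.5/4.0)·(-10.5 − (-1.9)) = 11.1 + (0.4875)·(-8.6) = 6.9075.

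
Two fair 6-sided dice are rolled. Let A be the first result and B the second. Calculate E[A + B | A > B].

7

P(A > B) = 5/12.
Summing (A+B)·P(x,y) over outcomes with A > B gives 35/12.
E[A + B | A > B] = (35/12) / (5/12) = 7.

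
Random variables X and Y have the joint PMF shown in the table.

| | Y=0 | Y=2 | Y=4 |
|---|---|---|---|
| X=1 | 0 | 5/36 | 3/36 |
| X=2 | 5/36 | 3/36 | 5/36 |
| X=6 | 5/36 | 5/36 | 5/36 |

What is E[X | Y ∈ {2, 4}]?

42/13

P(Y ∈ {2, 4}) = 13/18.
Σ X·P over the event = 1·(5/36) + 1·(3/36) + 2·(3/36) + 2·(5/36) + 6·(5/36) + 6·(5/36) = 7/3.
E[X | Y ∈ {2, 4}] = (7/3) / (13/18) = 42/13.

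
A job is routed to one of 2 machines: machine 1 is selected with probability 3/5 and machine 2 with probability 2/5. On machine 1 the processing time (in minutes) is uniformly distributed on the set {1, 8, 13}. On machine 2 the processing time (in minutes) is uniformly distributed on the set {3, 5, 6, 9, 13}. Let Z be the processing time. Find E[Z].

E[Z | machine 1] = (1+8+13)/3 = 22/3.
E[Z | machine 2] = (3+5+6+9+13)/5 = 36/5.
E[Z] = (3/5)·(22/3) + (2/5)·(36/5) = 182/25.

182/25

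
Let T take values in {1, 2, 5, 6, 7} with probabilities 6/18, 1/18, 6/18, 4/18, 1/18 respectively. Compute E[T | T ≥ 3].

61/11

P(T ≥ 3) = 11/18.
Σ over the event: 5·1/3 + 6·2/9 + 7·1/18 = 61/18.
E[T | T ≥ 3] = (61/18) / (11/18) = 61/11.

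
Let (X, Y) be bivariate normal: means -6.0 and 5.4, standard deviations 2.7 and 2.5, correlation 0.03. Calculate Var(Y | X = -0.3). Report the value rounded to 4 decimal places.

Var(Y | X=x) = (1 − ρ²)·σ_Y².
Var(Y | X=-0.3) = (2.5)²·(1 − (0.03)²) = 6.25·0.9991 = 6.2444.

6.2444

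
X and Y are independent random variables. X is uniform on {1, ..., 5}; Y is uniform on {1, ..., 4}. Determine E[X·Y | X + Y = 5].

Outcomes with X + Y = 5: (1,4), (2,3), (3,2), (4,1), each with probability 1/20.
E[X·Y | X + Y = 5] = (4 + 6 + 6 + 4) / 4 = 5.

5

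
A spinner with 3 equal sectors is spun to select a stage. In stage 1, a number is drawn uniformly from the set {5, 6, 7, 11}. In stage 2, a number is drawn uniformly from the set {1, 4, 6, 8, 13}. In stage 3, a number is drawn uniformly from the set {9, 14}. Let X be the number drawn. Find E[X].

E[X | stage 1] = (5+6+7+11)/4 = 29/4.
E[X | stage 2] = (1+4+6+8+13)/5 = 32/5.
E[X | stage 3] = (9+14)/2 = 23/2.
E[X] = (1/3)·(29/4) + (1/3)·(32/5) + (1/3)·(23/2) = 503/60.

503/60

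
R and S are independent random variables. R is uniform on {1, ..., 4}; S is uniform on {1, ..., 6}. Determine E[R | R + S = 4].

Outcomes with R + S = 4: (1,3), (2,2), (3,1), each with probability 1/24.
E[R | R + S = 4] = (1 + 2 + 3) / 3 = 2.

2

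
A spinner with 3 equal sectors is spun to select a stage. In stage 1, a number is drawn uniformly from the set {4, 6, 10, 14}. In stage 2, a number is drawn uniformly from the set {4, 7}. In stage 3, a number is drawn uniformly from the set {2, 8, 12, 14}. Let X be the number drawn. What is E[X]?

23/3

E[X | stage 1] = (4+6+10+14)/4 = 17/2.
E[X | stage 2] = (4+7)/2 = 11/2.
E[X | stage 3] = (2+8+12+14)/4 = 9.
E[X] = (1/3)·(17/2) + (1/3)·(11/2) + (1/3)·(9) = 23/3.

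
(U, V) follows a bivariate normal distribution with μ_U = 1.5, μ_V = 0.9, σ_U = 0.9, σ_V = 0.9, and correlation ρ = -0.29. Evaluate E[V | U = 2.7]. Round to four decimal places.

E[V | U=x] = μ_V + ρ(σ_V/σ_U)(x − μ_U) for jointly normal variables.
E[V | U=2.7] = 0.9 + (-0.29)·(0.9/0.9)·(2.7 − (1.5)) = 0.9 + (-0.29)·(1.2) = 0.5520.

0.5520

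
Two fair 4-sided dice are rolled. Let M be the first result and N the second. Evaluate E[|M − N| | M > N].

5/3

P(M > N) = 3/8.
Summing |M−N|·P(x,y) over outcomes with M > N gives 5/8.
E[|M − N| | M > N] = (5/8) / (3/8) = 5/3.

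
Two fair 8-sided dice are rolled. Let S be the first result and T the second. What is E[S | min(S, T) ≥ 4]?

P(min(S, T) ≥ 4) = 25/64.
Summing S·P(x,y) over outcomes with min(S, T) ≥ 4 gives 75/32.
E[S | min(S, T) ≥ 4] = (75/32) / (25/64) = 6.

6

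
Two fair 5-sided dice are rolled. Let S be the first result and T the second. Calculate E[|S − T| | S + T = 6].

Outcomes with S + T = 6: (1,5), (2,4), (3,3), (4,2), (5,1), each with probability 1/25.
E[|S − T| | S + T = 6] = (4 + 2 + 0 + 2 + 4) / 5 = 12/5.

12/5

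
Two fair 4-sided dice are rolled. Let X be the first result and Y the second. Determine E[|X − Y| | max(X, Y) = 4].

12/7

P(max(X, Y) = 4) = 7/16.
Summing |X−Y|·P(x,y) over outcomes with max(X, Y) = 4 gives 3/4.
E[|X − Y| | max(X, Y) = 4] = (3/4) / (7/16) = 12/7.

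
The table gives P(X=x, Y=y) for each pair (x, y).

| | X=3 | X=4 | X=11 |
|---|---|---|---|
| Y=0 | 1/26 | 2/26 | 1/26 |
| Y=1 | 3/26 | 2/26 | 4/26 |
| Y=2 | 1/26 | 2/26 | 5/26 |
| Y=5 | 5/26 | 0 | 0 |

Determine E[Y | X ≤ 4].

9/4

P(X ≤ 4) = 8/13.
Σ Y·P over the event = 0·(1/26) + 1·(3/26) + 2·(1/26) + 5·(5/26) + 0·(2/26) + 1·(2/26) + 2·(2/26) = 18/13.
E[Y | X ≤ 4] = (18/13) / (8/13) = 9/4.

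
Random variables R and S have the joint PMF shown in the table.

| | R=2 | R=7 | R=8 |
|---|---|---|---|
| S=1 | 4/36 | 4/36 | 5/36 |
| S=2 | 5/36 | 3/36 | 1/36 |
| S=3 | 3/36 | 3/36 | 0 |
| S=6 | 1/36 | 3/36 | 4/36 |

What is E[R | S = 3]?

9/2

P(S = 3) = 1/6.
Σ R·P over the event = 2·(3/36) + 7·(3/36) = 3/4.
E[R | S = 3] = (3/4) / (1/6) = 9/2.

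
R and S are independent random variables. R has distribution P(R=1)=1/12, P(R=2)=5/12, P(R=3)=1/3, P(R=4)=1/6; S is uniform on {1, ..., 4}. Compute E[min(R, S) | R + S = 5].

7/4

P(R + S = 5) = 1/4.
Summing min(R,S)·P(x,y) over outcomes with R + S = 5 gives 7/16.
E[min(R, S) | R + S = 5] = (7/16) / (1/4) = 7/4.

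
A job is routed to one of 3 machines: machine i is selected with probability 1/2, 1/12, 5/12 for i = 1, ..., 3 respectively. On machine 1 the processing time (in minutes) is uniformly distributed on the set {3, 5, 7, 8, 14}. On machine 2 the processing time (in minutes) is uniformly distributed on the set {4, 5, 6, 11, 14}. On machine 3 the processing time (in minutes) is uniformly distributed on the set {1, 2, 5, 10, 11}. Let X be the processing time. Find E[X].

E[X | machine 1] = (3+5+7+8+14)/5 = 37/5.
E[X | machine 2] = (4+5+6+11+14)/5 = 8.
E[X | machine 3] = (1+2+5+10+11)/5 = 29/5.
By the law of total expectation,
E[X] = (1/2)·(37/5) + (1/12)·(8) + (5/12)·(29/5) = 407/60.

407/60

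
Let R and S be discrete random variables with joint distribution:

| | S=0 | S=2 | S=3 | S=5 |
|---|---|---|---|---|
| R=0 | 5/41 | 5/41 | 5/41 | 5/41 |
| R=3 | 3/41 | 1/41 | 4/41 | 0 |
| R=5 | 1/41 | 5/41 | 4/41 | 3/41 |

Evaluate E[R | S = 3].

32/13

P(S = 3) = 13/41.
Σ R·P over the event = 0·(5/41) + 3·(4/41) + 5·(4/41) = 32/41.
E[R | S = 3] = (32/41) / (13/41) = 32/13.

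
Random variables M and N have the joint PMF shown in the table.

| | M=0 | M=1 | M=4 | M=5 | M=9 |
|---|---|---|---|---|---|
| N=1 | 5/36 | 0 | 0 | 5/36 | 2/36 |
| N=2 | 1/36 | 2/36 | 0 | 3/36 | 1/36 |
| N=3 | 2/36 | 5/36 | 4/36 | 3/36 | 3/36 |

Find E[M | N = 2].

26/7

P(N = 2) = 7/36.
Summing M·P(M=x,N=y) over the conditioning event gives 13/18.
E[M | N = 2] = (13/18) / (7/36) = 26/7.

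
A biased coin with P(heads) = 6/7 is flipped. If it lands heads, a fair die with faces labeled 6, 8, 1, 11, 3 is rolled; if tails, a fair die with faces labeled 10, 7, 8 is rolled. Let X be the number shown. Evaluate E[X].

E[X | heads] = (6+8+1+11+3)/5 = 29/5.
E[X | tails] = (10+7+8)/3 = 25/3.
E[X] = (6/7)·(29/5) + (1/7)·(25/3) = 647/105.

647/105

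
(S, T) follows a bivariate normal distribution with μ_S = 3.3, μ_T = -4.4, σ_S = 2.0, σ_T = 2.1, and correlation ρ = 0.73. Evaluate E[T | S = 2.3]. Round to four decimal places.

E[T | S=x] = μ_T + ρ(σ_T/σ_S)(x − μ_S) for jointly normal variables.
E[T | S=2.3] = -4.4 + (0.73)·(2.1/2.0)·(2.3 − (3.3)) = -4.4 + (0.7665)·(-1) = -5.1665.

-5.1665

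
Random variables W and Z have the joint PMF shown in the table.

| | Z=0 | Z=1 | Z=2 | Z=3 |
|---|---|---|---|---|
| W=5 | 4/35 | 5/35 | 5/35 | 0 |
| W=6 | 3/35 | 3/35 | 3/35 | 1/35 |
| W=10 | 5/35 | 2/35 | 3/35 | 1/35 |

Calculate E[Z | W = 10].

1

P(W = 10) = 11/35.
Σ Z·P over the event = 0·(5/35) + 1·(2/35) + 2·(3/35) + 3·(1/35) = 11/35.
E[Z | W = 10] = (11/35) / (11/35) = 1.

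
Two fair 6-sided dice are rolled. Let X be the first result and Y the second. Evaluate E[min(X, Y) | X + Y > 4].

P(X + Y > 4) = 5/6.
Summing min(X,Y)·P(x,y) over outcomes with X + Y > 4 gives 7/3.
E[min(X, Y) | X + Y > 4] = (7/3) / (5/6) = 14/5.

14/5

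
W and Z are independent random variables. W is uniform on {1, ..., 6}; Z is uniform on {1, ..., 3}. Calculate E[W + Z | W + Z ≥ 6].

P(W + Z ≥ 6) = 1/2.
Summing (W+Z)·P(x,y) over outcomes with W + Z ≥ 6 gives 32/9.
E[W + Z | W + Z ≥ 6] = (32/9) / (1/2) = 64/9.

64/9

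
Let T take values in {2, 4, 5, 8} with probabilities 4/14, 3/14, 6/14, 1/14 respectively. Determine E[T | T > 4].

P(T > 4) = 1/2.
Σ over the event: 5·3/7 + 8·1/14 = 19/7.
E[T | T > 4] = (19/7) / (1/2) = 38/7.

38/7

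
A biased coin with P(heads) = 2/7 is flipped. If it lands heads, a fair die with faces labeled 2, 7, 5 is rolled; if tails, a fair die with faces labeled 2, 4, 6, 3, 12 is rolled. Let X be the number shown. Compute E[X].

109/21

E[X | heads] = (2+7+5)/3 = 14/3.
E[X | tails] = (2+4+6+3+12)/5 = 27/5.
By the law of total expectation,
E[X] = (2/7)·(14/3) + (5/7)·(27/5) = 109/21.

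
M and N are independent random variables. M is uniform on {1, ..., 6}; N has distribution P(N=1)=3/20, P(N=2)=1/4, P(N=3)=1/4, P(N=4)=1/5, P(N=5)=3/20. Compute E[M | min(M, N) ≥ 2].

P(min(M, N) ≥ 2) = 17/24.
Summing M·P(x,y) over outcomes with min(M, N) ≥ 2 gives 17/6.
E[M | min(M, N) ≥ 2] = (17/6) / (17/24) = 4.

4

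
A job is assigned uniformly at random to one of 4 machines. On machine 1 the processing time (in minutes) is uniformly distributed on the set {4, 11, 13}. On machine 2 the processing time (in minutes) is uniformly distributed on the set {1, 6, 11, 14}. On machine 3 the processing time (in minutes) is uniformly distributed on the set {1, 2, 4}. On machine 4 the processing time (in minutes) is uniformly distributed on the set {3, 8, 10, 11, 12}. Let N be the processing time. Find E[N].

E[N | machine 1] = (4+11+13)/3 = 28/3.
E[N | machine 2] = (1+6+11+14)/4 = 8.
E[N | machine 3] = (1+2+4)/3 = 7/3.
E[N | machine 4] = (3+8+10+11+12)/5 = 44/5.
E[N] = (1/4)·(28/3) + (1/4)·(8) + (1/4)·(7/3) + (1/4)·(44/5) = 427/60.

427/60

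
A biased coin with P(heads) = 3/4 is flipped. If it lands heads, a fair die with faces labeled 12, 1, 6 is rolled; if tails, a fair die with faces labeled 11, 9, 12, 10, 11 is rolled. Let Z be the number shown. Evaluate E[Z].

37/5

E[Z | heads] = (12+1+6)/3 = 19/3.
E[Z | tails] = (11+9+12+10+11)/5 = 53/5.
By the law of total expectation,
E[Z] = (3/4)·(19/3) + (1/4)·(53/5) = 37/5.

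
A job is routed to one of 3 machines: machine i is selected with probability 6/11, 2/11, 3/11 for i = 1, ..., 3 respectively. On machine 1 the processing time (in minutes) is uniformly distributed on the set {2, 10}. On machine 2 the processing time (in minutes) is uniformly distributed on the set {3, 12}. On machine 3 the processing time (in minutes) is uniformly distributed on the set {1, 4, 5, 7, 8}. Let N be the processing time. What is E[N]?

E[N | machine 1] = (2+10)/2 = 6.
E[N | machine 2] = (3+12)/2 = 15/2.
E[N | machine 3] = (1+4+5+7+8)/5 = 5.
By the law of total expectation,
E[N] = (6/11)·(6) + (2/11)·(15/2) + (3/11)·(5) = 6.

6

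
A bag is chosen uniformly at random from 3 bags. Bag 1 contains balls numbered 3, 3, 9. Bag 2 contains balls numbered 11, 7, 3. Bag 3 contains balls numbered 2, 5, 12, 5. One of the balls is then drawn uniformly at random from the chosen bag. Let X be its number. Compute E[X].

E[X | bag 1] = (3+3+9)/3 = 5.
E[X | bag 2] = (11+7+3)/3 = 7.
E[X | bag 3] = (2+5+12+5)/4 = 6.
By the law of total expectation,
E[X] = (1/3)·(5) + (1/3)·(7) + (1/3)·(6) = 6.

6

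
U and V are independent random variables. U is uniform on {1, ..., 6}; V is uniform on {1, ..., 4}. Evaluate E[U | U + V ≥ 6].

32/7

P(U + V ≥ 6) = 7/12.
Summing U·P(x,y) over outcomes with U + V ≥ 6 gives 8/3.
E[U | U + V ≥ 6] = (8/3) / (7/12) = 32/7.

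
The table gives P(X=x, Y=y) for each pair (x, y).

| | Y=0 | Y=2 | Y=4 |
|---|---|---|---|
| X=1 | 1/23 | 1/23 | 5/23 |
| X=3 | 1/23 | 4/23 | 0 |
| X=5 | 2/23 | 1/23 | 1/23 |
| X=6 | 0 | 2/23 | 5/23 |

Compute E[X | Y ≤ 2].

11/3

P(Y ≤ 2) = 12/23.
Σ X·P over the event = 1·(1/23) + 1·(1/23) + 3·(1/23) + 3·(4/23) + 5·(2/23) + 5·(1/23) + 6·(2/23) = 44/23.
E[X | Y ≤ 2] = (44/23) / (12/23) = 11/3.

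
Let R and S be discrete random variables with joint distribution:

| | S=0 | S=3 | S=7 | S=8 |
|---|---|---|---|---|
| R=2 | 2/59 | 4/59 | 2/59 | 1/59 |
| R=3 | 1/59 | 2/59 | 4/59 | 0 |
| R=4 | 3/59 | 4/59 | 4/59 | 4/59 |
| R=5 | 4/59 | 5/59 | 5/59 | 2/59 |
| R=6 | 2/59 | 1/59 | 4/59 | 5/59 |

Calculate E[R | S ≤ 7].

193/47

P(S ≤ 7) = 47/59.
Summing R·P(R=x,S=y) over the conditioning event gives 193/59.
E[R | S ≤ 7] = (193/59) / (47/59) = 193/47.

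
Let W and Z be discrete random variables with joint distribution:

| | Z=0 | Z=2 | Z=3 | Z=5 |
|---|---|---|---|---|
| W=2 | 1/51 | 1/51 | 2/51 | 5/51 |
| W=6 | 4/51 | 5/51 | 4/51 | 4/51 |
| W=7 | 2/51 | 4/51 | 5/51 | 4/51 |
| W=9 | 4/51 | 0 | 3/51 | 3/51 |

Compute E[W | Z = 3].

45/7

P(Z = 3) = 14/51.
Σ W·P over the event = 2·(2/51) + 6·(4/51) + 7·(5/51) + 9·(3/51) = 30/17.
E[W | Z = 3] = (30/17) / (14/51) = 45/7.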